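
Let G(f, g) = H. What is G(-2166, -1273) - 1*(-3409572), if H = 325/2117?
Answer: 7218064249/2117 ≈ 3.4096e+6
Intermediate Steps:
H = 325/2117 (H = 325*(1/2117) = 325/2117 ≈ 0.15352)
G(f, g) = 325/2117
G(-2166, -1273) - 1*(-3409572) = 325/2117 - 1*(-3409572) = 325/2117 + 3409572 = 7218064249/2117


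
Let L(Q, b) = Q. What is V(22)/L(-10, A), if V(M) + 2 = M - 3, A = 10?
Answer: -17/10 ≈ -1.7000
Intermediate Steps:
V(M) = -5 + M (V(M) = -2 + (M - 3) = -2 + (-3 + M) = -5 + M)
V(22)/L(-10, A) = (-5 + 22)/(-10) = 17*(-⅒) = -17/10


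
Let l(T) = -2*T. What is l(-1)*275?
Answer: 550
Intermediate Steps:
l(-1)*275 = -2*(-1)*275 = 2*275 = 550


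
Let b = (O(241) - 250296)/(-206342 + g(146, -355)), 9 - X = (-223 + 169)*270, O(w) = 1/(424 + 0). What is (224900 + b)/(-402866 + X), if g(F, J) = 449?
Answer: -19633568462303/33896050937064 ≈ -0.57923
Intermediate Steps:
O(w) = 1/424
X = 14589 (X = 9 - (-223 + 169)*270 = 9 - (-54)*270 = 9 - 1*(-14580) = 9 + 14580 = 14589)
b = 106125503/87298632 (b = (1/424 - 250296)/(-206342 + 449) = -106125503/424/(-205893) = -106125503/424*(-1/205893) = 106125503/87298632 ≈ 1.2157)
(224900 + b)/(-402866 + X) = (224900 + 106125503/87298632)/(-402866 + 14589) = (19633568462303/87298632)/(-388277) = (19633568462303/87298632)*(-1/388277) = -19633568462303/33896050937064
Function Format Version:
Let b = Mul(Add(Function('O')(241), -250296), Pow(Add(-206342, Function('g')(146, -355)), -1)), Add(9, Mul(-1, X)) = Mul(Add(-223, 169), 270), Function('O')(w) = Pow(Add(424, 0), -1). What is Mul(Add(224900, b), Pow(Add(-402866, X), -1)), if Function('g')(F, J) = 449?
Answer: Rational(-19633568462303, 33896050937064) ≈ -0.57923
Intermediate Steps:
Function('O')(w) = Rational(1, 424) (Function('O')(w) = Pow(424, -1) = Rational(1, 424))
X = 14589 (X = Add(9, Mul(-1, Mul(Add(-223, 169), 270))) = Add(9, Mul(-1, Mul(-54, 270))) = Add(9, Mul(-1, -14580)) = Add(9, 14580) = 14589)
b = Rational(106125503, 87298632) (b = Mul(Add(Rational(1, 424), -250296), Pow(Add(-206342, 449), -1)) = Mul(Rational(-106125503, 424), Pow(-205893, -1)) = Mul(Rational(-106125503, 424), Rational(-1, 205893)) = Rational(106125503, 87298632) ≈ 1.2157)
Mul(Add(224900, b), Pow(Add(-402866, X), -1)) = Mul(Add(224900, Rational(106125503, 87298632)), Pow(Add(-402866, 14589), -1)) = Mul(Rational(19633568462303, 87298632), Pow(-388277, -1)) = Mul(Rational(19633568462303, 87298632), Rational(-1, 388277)) = Rational(-19633568462303, 33896050937064)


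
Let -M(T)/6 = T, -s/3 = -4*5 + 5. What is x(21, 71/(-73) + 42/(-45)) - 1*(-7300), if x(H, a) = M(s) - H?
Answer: 7009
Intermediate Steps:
s = 45 (s = -3*(-4*5 + 5) = -3*(-20 + 5) = -3*(-15) = 45)
M(T) = -6*T
x(H, a) = -270 - H (x(H, a) = -6*45 - H = -270 - H)
x(21, 71/(-73) + 42/(-45)) - 1*(-7300) = (-270 - 1*21) - 1*(-7300) = (-270 - 21) + 7300 = -291 + 7300 = 7009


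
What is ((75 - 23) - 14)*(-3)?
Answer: -114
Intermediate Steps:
((75 - 23) - 14)*(-3) = (52 - 14)*(-3) = 38*(-3) = -114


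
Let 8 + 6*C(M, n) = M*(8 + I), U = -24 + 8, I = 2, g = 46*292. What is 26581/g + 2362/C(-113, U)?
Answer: -80054563/7642808 ≈ -10.475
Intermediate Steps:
g = 13432
U = -16
C(M, n) = -4/3 + 5*M/3 (C(M, n) = -4/3 + (M*(8 + 2))/6 = -4/3 + (M*10)/6 = -4/3 + (10*M)/6 = -4/3 + 5*M/3)
26581/g + 2362/C(-113, U) = 26581/13432 + 2362/(-4/3 + (5/3)*(-113)) = 26581*(1/13432) + 2362/(-4/3 - 565/3) = 26581/13432 + 2362/(-569/3) = 26581/13432 + 2362*(-3/569) = 26581/13432 - 7086/569 = -80054563/7642808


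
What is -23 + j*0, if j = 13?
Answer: -23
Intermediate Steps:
-23 + j*0 = -23 + 13*0 = -23 + 0 = -23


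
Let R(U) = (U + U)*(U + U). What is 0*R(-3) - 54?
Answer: -54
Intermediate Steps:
R(U) = 4*U² (R(U) = (2*U)*(2*U) = 4*U²)
0*R(-3) - 54 = 0*(4*(-3)²) - 54 = 0*(4*9) - 54 = 0*36 - 54 = 0 - 54 = -54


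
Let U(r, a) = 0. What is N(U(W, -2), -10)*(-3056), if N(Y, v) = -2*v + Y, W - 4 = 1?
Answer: -61120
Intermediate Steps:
W = 5 (W = 4 + 1 = 5)
N(Y, v) = Y - 2*v
N(U(W, -2), -10)*(-3056) = (0 - 2*(-10))*(-3056) = (0 + 20)*(-3056) = 20*(-3056) = -61120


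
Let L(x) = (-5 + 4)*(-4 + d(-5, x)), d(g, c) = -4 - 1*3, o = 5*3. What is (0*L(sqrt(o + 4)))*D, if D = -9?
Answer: 0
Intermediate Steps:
o = 15
d(g, c) = -7 (d(g, c) = -4 - 3 = -7)
L(x) = 11 (L(x) = (-5 + 4)*(-4 - 7) = -1*(-11) = 11)
(0*L(sqrt(o + 4)))*D = (0*11)*(-9) = 0*(-9) = 0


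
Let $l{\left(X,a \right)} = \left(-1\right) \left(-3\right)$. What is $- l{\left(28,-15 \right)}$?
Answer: $-3$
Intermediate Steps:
$l{\left(X,a \right)} = 3$
$- l{\left(28,-15 \right)} = \left(-1\right) 3 = -3$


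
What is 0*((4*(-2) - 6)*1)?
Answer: 0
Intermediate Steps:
0*((4*(-2) - 6)*1) = 0*((-8 - 6)*1) = 0*(-14*1) = 0*(-14) = 0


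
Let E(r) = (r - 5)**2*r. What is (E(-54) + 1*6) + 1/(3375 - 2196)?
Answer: -221614271/1179 ≈ -1.8797e+5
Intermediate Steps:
E(r) = r*(-5 + r)**2 (E(r) = (-5 + r)**2*r = r*(-5 + r)**2)
(E(-54) + 1*6) + 1/(3375 - 2196) = (-54*(-5 - 54)**2 + 1*6) + 1/(3375 - 2196) = (-54*(-59)**2 + 6) + 1/1179 = (-54*3481 + 6) + 1/1179 = (-187974 + 6) + 1/1179 = -187968 + 1/1179 = -221614271/1179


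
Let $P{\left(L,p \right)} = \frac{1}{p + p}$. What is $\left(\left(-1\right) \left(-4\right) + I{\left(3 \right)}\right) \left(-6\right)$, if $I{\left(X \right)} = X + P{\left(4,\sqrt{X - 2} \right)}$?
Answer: $-45$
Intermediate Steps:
$P{\left(L,p \right)} = \frac{1}{2 p}$
$I{\left(X \right)} = X + \frac{1}{2 \sqrt{-2 + X}}$ ($I{\left(X \right)} = X + \frac{1}{2 \sqrt{X - 2}} = X + \frac{1}{2 \sqrt{-2 + X}}$)
$\left(\left(-1\right) \left(-4\right) + I{\left(3 \right)}\right) \left(-6\right) = \left(\left(-1\right) \left(-4\right) + \left(3 + \frac{1}{2 \sqrt{-2 + 3}}\right)\right) \left(-6\right) = \left(4 + \left(3 + \frac{1}{2 \cdot 1}\right)\right) \left(-6\right) = \left(4 + \left(3 + \frac{1}{2} \cdot 1\right)\right) \left(-6\right) = \left(4 + \left(3 + \frac{1}{2}\right)\right) \left(-6\right) = \left(4 + \frac{7}{2}\right) \left(-6\right) = \frac{15}{2} \left(-6\right) = -45$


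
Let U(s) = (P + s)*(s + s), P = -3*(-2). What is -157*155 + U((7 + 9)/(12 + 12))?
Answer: -218935/9 ≈ -24326.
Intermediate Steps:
P = 6
U(s) = 2*s*(6 + s) (U(s) = (6 + s)*(s + s) = (6 + s)*(2*s) = 2*s*(6 + s))
-157*155 + U((7 + 9)/(12 + 12)) = -157*155 + 2*((7 + 9)/(12 + 12))*(6 + (7 + 9)/(12 + 12)) = -24335 + 2*(16/24)*(6 + 16/24) = -24335 + 2*(16*(1/24))*(6 + 16*(1/24)) = -24335 + 2*(2/3)*(6 + 2/3) = -24335 + 2*(2/3)*(20/3) = -24335 + 80/9 = -218935/9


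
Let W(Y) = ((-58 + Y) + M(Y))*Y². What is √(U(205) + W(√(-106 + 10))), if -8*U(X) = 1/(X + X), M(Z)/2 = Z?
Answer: √(3743922995 - 774604800*I*√6)/820 ≈ 76.845 - 18.36*I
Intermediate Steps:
M(Z) = 2*Z
U(X) = -1/(16*X) (U(X) = -1/(8*(X + X)) = -1/(2*X)/8 = -1/(16*X))
W(Y) = Y²*(-58 + 3*Y) (W(Y) = ((-58 + Y) + 2*Y)*Y² = (-58 + 3*Y)*Y² = Y²*(-58 + 3*Y))
√(U(205) + W(√(-106 + 10))) = √(-1/16/205 + (√(-106 + 10))²*(-58 + 3*√(-106 + 10))) = √(-1/16*1/205 + (√(-96))²*(-58 + 3*√(-96))) = √(-1/3280 + (4*I*√6)²*(-58 + 3*(4*I*√6))) = √(-1/3280 - 96*(-58 + 12*I*√6)) = √(-1/3280 + (5568 - 1152*I*√6)) = √(18263039/3280 - 1152*I*√6)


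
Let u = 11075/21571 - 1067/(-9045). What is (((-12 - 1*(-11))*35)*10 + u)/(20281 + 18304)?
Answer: -68165203618/7528307581575 ≈ -0.0090545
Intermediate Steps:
u = 123189632/195109695 (u = 11075*(1/21571) - 1067*(-1/9045) = 11075/21571 + 1067/9045 = 123189632/195109695 ≈ 0.63139)
(((-12 - 1*(-11))*35)*10 + u)/(20281 + 18304) = (((-12 - 1*(-11))*35)*10 + 123189632/195109695)/(20281 + 18304) = (((-12 + 11)*35)*10 + 123189632/195109695)/38585 = (-1*35*10 + 123189632/195109695)*(1/38585) = (-35*10 + 123189632/195109695)*(1/38585) = (-350 + 123189632/195109695)*(1/38585) = -68165203618/195109695*1/38585 = -68165203618/7528307581575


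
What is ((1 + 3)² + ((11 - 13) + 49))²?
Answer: 3969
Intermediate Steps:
((1 + 3)² + ((11 - 13) + 49))² = (4² + (-2 + 49))² = (16 + 47)² = 63² = 3969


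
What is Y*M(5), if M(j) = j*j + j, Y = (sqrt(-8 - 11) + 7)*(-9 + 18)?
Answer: 1890 + 270*I*sqrt(19) ≈ 1890.0 + 1176.9*I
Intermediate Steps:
Y = 63 + 9*I*sqrt(19) (Y = (sqrt(-19) + 7)*9 = (I*sqrt(19) + 7)*9 = (7 + I*sqrt(19))*9 = 63 + 9*I*sqrt(19) ≈ 63.0 + 39.23*I)
M(j) = j + j**2 (M(j) = j**2 + j = j + j**2)
Y*M(5) = (63 + 9*I*sqrt(19))*(5*(1 + 5)) = (63 + 9*I*sqrt(19))*(5*6) = (63 + 9*I*sqrt(19))*30 = 1890 + 270*I*sqrt(19)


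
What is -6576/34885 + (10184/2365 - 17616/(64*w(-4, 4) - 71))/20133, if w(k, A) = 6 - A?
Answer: -1285371873064/6311926928835 ≈ -0.20364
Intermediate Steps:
-6576/34885 + (10184/2365 - 17616/(64*w(-4, 4) - 71))/20133 = -6576/34885 + (10184/2365 - 17616/(64*(6 - 1*4) - 71))/20133 = -6576*1/34885 + (10184*(1/2365) - 17616/(64*(6 - 4) - 71))*(1/20133) = -6576/34885 + (10184/2365 - 17616/(64*2 - 71))*(1/20133) = -6576/34885 + (10184/2365 - 17616/(128 - 71))*(1/20133) = -6576/34885 + (10184/2365 - 17616/57)*(1/20133) = -6576/34885 + (10184/2365 - 17616*1/57)*(1/20133) = -6576/34885 + (10184/2365 - 5872/19)*(1/20133) = -6576/34885 - 13693784/44935*1/20133 = -6576/34885 - 13693784/904676355 = -1285371873064/6311926928835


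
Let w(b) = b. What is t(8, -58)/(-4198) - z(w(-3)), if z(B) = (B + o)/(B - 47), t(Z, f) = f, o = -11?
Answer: -13968/52475 ≈ -0.26618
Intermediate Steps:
z(B) = (-11 + B)/(-47 + B) (z(B) = (B - 11)/(B - 47) = (-11 + B)/(-47 + B))
t(8, -58)/(-4198) - z(w(-3)) = -58/(-4198) - (-11 - 3)/(-47 - 3) = -58*(-1/4198) - (-14)/(-50) = 29/2099 - (-1)*(-14)/50 = 29/2099 - 1*7/25 = 29/2099 - 7/25 = -13968/52475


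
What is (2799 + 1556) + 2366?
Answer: 6721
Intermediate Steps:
(2799 + 1556) + 2366 = 4355 + 2366 = 6721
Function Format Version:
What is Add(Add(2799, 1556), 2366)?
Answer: 6721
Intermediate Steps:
Add(Add(2799, 1556), 2366) = Add(4355, 2366) = 6721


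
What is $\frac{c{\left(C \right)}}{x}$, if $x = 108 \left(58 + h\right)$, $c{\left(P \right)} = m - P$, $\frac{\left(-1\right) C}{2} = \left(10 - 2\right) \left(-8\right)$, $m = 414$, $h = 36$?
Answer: $\frac{143}{5076} \approx 0.028172$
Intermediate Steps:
$C = 128$ ($C = - 2 \left(10 - 2\right) \left(-8\right) = - 2 \cdot 8 \left(-8\right) = \left(-2\right) \left(-64\right) = 128$)
$c{\left(P \right)} = 414 - P$
$x = 10152$ ($x = 108 \left(58 + 36\right) = 108 \cdot 94 = 10152$)
$\frac{c{\left(C \right)}}{x} = \frac{414 - 128}{10152} = \left(414 - 128\right) \frac{1}{10152} = 286 \cdot \frac{1}{10152} = \frac{143}{5076}$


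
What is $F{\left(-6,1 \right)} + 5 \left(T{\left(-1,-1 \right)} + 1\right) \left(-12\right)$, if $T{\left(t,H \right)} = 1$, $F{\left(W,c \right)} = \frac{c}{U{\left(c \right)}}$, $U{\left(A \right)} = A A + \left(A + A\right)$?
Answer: $- \frac{359}{3} \approx -119.67$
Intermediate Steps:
$U{\left(A \right)} = A^{2} + 2 A$
$F{\left(W,c \right)} = \frac{1}{2 + c}$ ($F{\left(W,c \right)} = \frac{c}{c \left(2 + c\right)} = c \frac{1}{c \left(2 + c\right)} = \frac{1}{2 + c}$)
$F{\left(-6,1 \right)} + 5 \left(T{\left(-1,-1 \right)} + 1\right) \left(-12\right) = \frac{1}{2 + 1} + 5 \left(1 + 1\right) \left(-12\right) = \frac{1}{3} + 5 \cdot 2 \left(-12\right) = \frac{1}{3} + 10 \left(-12\right) = \frac{1}{3} - 120 = - \frac{359}{3}$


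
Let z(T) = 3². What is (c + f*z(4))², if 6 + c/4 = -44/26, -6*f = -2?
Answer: 130321/169 ≈ 771.13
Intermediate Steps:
f = ⅓ (f = -⅙*(-2) = ⅓ ≈ 0.33333)
z(T) = 9
c = -400/13 (c = -24 + 4*(-44/26) = -24 + 4*(-44*1/26) = -24 + 4*(-22/13) = -24 - 88/13 = -400/13 ≈ -30.769)
(c + f*z(4))² = (-400/13 + (⅓)*9)² = (-400/13 + 3)² = (-361/13)² = 130321/169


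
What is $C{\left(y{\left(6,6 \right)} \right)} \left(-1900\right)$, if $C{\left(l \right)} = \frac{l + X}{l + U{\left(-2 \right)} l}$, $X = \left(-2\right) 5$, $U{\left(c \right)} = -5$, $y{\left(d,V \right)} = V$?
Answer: $- \frac{950}{3} \approx -316.67$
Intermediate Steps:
$X = -10$
$C{\left(l \right)} = - \frac{-10 + l}{4 l}$ ($C{\left(l \right)} = \frac{l - 10}{l - 5 l} = \frac{-10 + l}{\left(-4\right) l} = \left(-10 + l\right) \left(- \frac{1}{4 l}\right) = - \frac{-10 + l}{4 l}$)
$C{\left(y{\left(6,6 \right)} \right)} \left(-1900\right) = \frac{10 - 6}{4 \cdot 6} \left(-1900\right) = \frac{1}{4} \cdot \frac{1}{6} \left(10 - 6\right) \left(-1900\right) = \frac{1}{4} \cdot \frac{1}{6} \cdot 4 \left(-1900\right) = \frac{1}{6} \left(-1900\right) = - \frac{950}{3}$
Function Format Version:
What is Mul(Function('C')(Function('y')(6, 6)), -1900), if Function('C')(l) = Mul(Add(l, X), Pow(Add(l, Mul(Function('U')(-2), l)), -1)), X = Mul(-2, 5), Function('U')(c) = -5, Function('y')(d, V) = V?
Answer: Rational(-950, 3) ≈ -316.67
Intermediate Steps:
X = -10
Function('C')(l) = Mul(Rational(-1, 4), Pow(l, -1), Add(-10, l)) (Function('C')(l) = Mul(Add(l, -10), Pow(Add(l, Mul(-5, l)), -1)) = Mul(Add(-10, l), Pow(Mul(-4, l), -1)) = Mul(Add(-10, l), Mul(Rational(-1, 4), Pow(l, -1))) = Mul(Rational(-1, 4), Pow(l, -1), Add(-10, l)))
Mul(Function('C')(Function('y')(6, 6)), -1900) = Mul(Mul(Rational(1, 4), Pow(6, -1), Add(10, Mul(-1, 6))), -1900) = Mul(Mul(Rational(1, 4), Rational(1, 6), Add(10, -6)), -1900) = Mul(Mul(Rational(1, 4), Rational(1, 6), 4), -1900) = Mul(Rational(1, 6), -1900) = Rational(-950, 3)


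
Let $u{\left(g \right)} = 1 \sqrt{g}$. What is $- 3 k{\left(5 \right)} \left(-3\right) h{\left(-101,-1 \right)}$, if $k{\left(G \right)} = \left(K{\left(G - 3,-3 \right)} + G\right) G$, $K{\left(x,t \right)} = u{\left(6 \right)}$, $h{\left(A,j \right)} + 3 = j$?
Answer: $-900 - 180 \sqrt{6} \approx -1340.9$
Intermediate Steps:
$h{\left(A,j \right)} = -3 + j$
$u{\left(g \right)} = \sqrt{g}$
$K{\left(x,t \right)} = \sqrt{6}$
$k{\left(G \right)} = G \left(G + \sqrt{6}\right)$ ($k{\left(G \right)} = \left(\sqrt{6} + G\right) G = \left(G + \sqrt{6}\right) G = G \left(G + \sqrt{6}\right)$)
$- 3 k{\left(5 \right)} \left(-3\right) h{\left(-101,-1 \right)} = - 3 \cdot 5 \left(5 + \sqrt{6}\right) \left(-3\right) \left(-3 - 1\right) = - 3 \left(25 + 5 \sqrt{6}\right) \left(-3\right) \left(-4\right) = \left(-75 - 15 \sqrt{6}\right) \left(-3\right) \left(-4\right) = \left(225 + 45 \sqrt{6}\right) \left(-4\right) = -900 - 180 \sqrt{6}$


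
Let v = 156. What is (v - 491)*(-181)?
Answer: 60635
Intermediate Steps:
(v - 491)*(-181) = (156 - 491)*(-181) = -335*(-181) = 60635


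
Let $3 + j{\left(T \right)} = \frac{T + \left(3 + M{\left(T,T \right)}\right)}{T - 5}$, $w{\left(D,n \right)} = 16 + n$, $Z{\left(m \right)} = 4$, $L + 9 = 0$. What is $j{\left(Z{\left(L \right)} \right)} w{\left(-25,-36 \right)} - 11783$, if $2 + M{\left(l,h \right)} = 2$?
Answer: $-11583$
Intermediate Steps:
$L = -9$ ($L = -9 + 0 = -9$)
$M{\left(l,h \right)} = 0$ ($M{\left(l,h \right)} = -2 + 2 = 0$)
$j{\left(T \right)} = -3 + \frac{3 + T}{-5 + T}$ ($j{\left(T \right)} = -3 + \frac{T + \left(3 + 0\right)}{T - 5} = -3 + \frac{T + 3}{-5 + T} = -3 + \frac{3 + T}{-5 + T}$)
$j{\left(Z{\left(L \right)} \right)} w{\left(-25,-36 \right)} - 11783 = \frac{2 \left(9 - 4\right)}{-5 + 4} \left(16 - 36\right) - 11783 = \frac{2 \left(9 - 4\right)}{-1} \left(-20\right) - 11783 = 2 \left(-1\right) 5 \left(-20\right) - 11783 = \left(-10\right) \left(-20\right) - 11783 = 200 - 11783 = -11583$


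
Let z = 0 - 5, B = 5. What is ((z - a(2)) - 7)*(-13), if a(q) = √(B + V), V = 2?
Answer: 156 + 13*√7 ≈ 190.39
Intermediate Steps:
a(q) = √7 (a(q) = √(5 + 2) = √7)
z = -5
((z - a(2)) - 7)*(-13) = ((-5 - √7) - 7)*(-13) = (-12 - √7)*(-13) = 156 + 13*√7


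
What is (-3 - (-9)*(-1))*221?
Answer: -2652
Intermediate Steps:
(-3 - (-9)*(-1))*221 = (-3 - 3*3)*221 = (-3 - 9)*221 = -12*221 = -2652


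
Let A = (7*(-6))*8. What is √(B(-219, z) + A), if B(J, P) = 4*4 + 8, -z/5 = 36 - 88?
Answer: 2*I*√78 ≈ 17.664*I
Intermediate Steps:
z = 260 (z = -5*(36 - 88) = -5*(-52) = 260)
B(J, P) = 24 (B(J, P) = 16 + 8 = 24)
A = -336 (A = -42*8 = -336)
√(B(-219, z) + A) = √(24 - 336) = √(-312) = 2*I*√78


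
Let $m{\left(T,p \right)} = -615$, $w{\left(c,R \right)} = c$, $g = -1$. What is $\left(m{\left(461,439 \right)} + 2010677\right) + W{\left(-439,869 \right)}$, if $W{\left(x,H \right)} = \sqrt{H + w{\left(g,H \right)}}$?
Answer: $2010062 + 2 \sqrt{217} \approx 2.0101 \cdot 10^{6}$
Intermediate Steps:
$W{\left(x,H \right)} = \sqrt{-1 + H}$ ($W{\left(x,H \right)} = \sqrt{H - 1} = \sqrt{-1 + H}$)
$\left(m{\left(461,439 \right)} + 2010677\right) + W{\left(-439,869 \right)} = \left(-615 + 2010677\right) + \sqrt{-1 + 869} = 2010062 + \sqrt{868} = 2010062 + 2 \sqrt{217}$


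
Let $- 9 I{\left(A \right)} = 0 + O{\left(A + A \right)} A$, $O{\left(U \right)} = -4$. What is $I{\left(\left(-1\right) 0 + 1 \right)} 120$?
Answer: $\frac{160}{3} \approx 53.333$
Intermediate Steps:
$I{\left(A \right)} = \frac{4 A}{9}$ ($I{\left(A \right)} = - \frac{0 - 4 A}{9} = - \frac{\left(-4\right) A}{9} = \frac{4 A}{9}$)
$I{\left(\left(-1\right) 0 + 1 \right)} 120 = \frac{4 \left(\left(-1\right) 0 + 1\right)}{9} \cdot 120 = \frac{4 \left(0 + 1\right)}{9} \cdot 120 = \frac{4}{9} \cdot 1 \cdot 120 = \frac{4}{9} \cdot 120 = \frac{160}{3}$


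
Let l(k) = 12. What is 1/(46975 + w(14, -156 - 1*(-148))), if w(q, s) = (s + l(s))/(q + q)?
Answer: 7/328826 ≈ 2.1288e-5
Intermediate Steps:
w(q, s) = (12 + s)/(2*q) (w(q, s) = (s + 12)/(q + q) = (12 + s)/((2*q)) = (12 + s)*(1/(2*q)) = (12 + s)/(2*q))
1/(46975 + w(14, -156 - 1*(-148))) = 1/(46975 + (½)*(12 + (-156 - 1*(-148)))/14) = 1/(46975 + (½)*(1/14)*(12 + (-156 + 148))) = 1/(46975 + (½)*(1/14)*(12 - 8)) = 1/(46975 + (½)*(1/14)*4) = 1/(46975 + ⅐) = 1/(328826/7) = 7/328826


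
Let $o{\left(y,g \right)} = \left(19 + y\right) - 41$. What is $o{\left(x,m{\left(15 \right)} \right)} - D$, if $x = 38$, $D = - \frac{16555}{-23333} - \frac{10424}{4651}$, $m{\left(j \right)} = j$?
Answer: $\frac{1902574415}{108521783} \approx 17.532$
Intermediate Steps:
$D = - \frac{166225887}{108521783}$ ($D = \left(-16555\right) \left(- \frac{1}{23333}\right) - \frac{10424}{4651} = \frac{16555}{23333} - \frac{10424}{4651} = - \frac{166225887}{108521783} \approx -1.5317$)
$o{\left(y,g \right)} = -22 + y$
$o{\left(x,m{\left(15 \right)} \right)} - D = \left(-22 + 38\right) - - \frac{166225887}{108521783} = 16 + \frac{166225887}{108521783} = \frac{1902574415}{108521783}$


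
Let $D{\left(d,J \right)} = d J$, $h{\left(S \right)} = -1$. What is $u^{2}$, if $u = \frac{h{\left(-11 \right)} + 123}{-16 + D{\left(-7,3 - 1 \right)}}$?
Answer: $\frac{3721}{225} \approx 16.538$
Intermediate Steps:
$D{\left(d,J \right)} = J d$
$u = - \frac{61}{15}$ ($u = \frac{-1 + 123}{-16 + \left(3 - 1\right) \left(-7\right)} = \frac{122}{-16 + \left(3 - 1\right) \left(-7\right)} = \frac{122}{-16 + 2 \left(-7\right)} = \frac{122}{-16 - 14} = \frac{122}{-30} = 122 \left(- \frac{1}{30}\right) = - \frac{61}{15} \approx -4.0667$)
$u^{2} = \left(- \frac{61}{15}\right)^{2} = \frac{3721}{225}$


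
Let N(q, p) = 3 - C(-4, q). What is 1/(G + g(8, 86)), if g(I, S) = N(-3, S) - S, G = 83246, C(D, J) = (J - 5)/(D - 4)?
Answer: 1/83162 ≈ 1.2025e-5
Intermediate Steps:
C(D, J) = (-5 + J)/(-4 + D)
N(q, p) = 19/8 + q/8 (N(q, p) = 3 - (-5 + q)/(-4 - 4) = 3 - (-5 + q)/(-8) = 3 - (-1)*(-5 + q)/8 = 3 - (5/8 - q/8) = 3 + (-5/8 + q/8) = 19/8 + q/8)
g(I, S) = 2 - S (g(I, S) = (19/8 + (1/8)*(-3)) - S = (19/8 - 3/8) - S = 2 - S)
1/(G + g(8, 86)) = 1/(83246 + (2 - 1*86)) = 1/(83246 + (2 - 86)) = 1/(83246 - 84) = 1/83162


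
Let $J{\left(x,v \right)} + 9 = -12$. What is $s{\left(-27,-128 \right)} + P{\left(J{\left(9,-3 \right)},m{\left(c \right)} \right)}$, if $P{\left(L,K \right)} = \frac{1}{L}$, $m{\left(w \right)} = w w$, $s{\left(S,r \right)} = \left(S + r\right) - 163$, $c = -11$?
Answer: $- \frac{6679}{21} \approx -318.05$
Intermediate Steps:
$s{\left(S,r \right)} = -163 + S + r$
$J{\left(x,v \right)} = -21$ ($J{\left(x,v \right)} = -9 - 12 = -21$)
$m{\left(w \right)} = w^{2}$
$s{\left(-27,-128 \right)} + P{\left(J{\left(9,-3 \right)},m{\left(c \right)} \right)} = \left(-163 - 27 - 128\right) + \frac{1}{-21} = -318 - \frac{1}{21} = - \frac{6679}{21}$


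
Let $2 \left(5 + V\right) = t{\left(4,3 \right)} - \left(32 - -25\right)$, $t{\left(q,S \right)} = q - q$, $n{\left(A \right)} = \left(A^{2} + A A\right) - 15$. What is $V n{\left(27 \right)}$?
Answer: $- \frac{96681}{2} \approx -48341.0$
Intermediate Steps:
$n{\left(A \right)} = -15 + 2 A^{2}$ ($n{\left(A \right)} = \left(A^{2} + A^{2}\right) - 15 = 2 A^{2} - 15 = -15 + 2 A^{2}$)
$t{\left(q,S \right)} = 0$
$V = - \frac{67}{2}$ ($V = -5 + \frac{0 - \left(32 - -25\right)}{2} = -5 + \frac{0 - \left(32 + 25\right)}{2} = -5 + \frac{0 - 57}{2} = -5 + \frac{1}{2} \left(-57\right) = -5 - \frac{57}{2} = - \frac{67}{2} \approx -33.5$)
$V n{\left(27 \right)} = - \frac{67 \left(-15 + 2 \cdot 27^{2}\right)}{2} = - \frac{67 \left(-15 + 2 \cdot 729\right)}{2} = - \frac{67 \left(-15 + 1458\right)}{2} = \left(- \frac{67}{2}\right) 1443 = - \frac{96681}{2}$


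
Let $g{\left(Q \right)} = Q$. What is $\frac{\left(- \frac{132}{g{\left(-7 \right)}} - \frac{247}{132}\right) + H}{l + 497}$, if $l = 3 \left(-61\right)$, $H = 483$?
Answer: $\frac{461987}{290136} \approx 1.5923$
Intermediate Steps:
$l = -183$
$\frac{\left(- \frac{132}{g{\left(-7 \right)}} - \frac{247}{132}\right) + H}{l + 497} = \frac{\left(- \frac{132}{-7} - \frac{247}{132}\right) + 483}{-183 + 497} = \frac{\left(\left(-132\right) \left(- \frac{1}{7}\right) - \frac{247}{132}\right) + 483}{314} = \left(\left(\frac{132}{7} - \frac{247}{132}\right) + 483\right) \frac{1}{314} = \left(\frac{15695}{924} + 483\right) \frac{1}{314} = \frac{461987}{924} \cdot \frac{1}{314} = \frac{461987}{290136}$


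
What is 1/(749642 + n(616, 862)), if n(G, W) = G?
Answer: 1/750258 ≈ 1.3329e-6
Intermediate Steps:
1/(749642 + n(616, 862)) = 1/(749642 + 616) = 1/750258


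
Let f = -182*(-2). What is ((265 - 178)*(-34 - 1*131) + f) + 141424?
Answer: 127433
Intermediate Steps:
f = 364
((265 - 178)*(-34 - 1*131) + f) + 141424 = ((265 - 178)*(-34 - 1*131) + 364) + 141424 = (87*(-34 - 131) + 364) + 141424 = (87*(-165) + 364) + 141424 = (-14355 + 364) + 141424 = -13991 + 141424 = 127433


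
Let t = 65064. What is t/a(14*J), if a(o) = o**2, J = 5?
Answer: 16266/1225 ≈ 13.278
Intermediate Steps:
t/a(14*J) = 65064/((14*5)**2) = 65064/(70**2) = 65064/4900 = 65064*(1/4900) = 16266/1225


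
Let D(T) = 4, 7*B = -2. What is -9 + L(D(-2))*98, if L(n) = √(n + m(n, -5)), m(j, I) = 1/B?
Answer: -9 + 49*√2 ≈ 60.296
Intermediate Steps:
B = -2/7 (B = (⅐)*(-2) = -2/7 ≈ -0.28571)
m(j, I) = -7/2 (m(j, I) = 1/(-2/7) = -7/2)
L(n) = √(-7/2 + n) (L(n) = √(n - 7/2) = √(-7/2 + n))
-9 + L(D(-2))*98 = -9 + (√(-14 + 4*4)/2)*98 = -9 + (√(-14 + 16)/2)*98 = -9 + (√2/2)*98 = -9 + 49*√2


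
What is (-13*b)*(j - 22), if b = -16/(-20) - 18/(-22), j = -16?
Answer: 43966/55 ≈ 799.38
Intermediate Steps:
b = 89/55 (b = -16*(-1/20) - 18*(-1/22) = 4/5 + 9/11 = 89/55 ≈ 1.6182)
(-13*b)*(j - 22) = (-13*89/55)*(-16 - 22) = -1157/55*(-38) = 43966/55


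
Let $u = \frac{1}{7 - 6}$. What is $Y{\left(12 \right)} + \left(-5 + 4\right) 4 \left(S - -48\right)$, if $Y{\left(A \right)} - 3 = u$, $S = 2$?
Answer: $-196$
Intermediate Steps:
$u = 1$ ($u = 1^{-1} = 1$)
$Y{\left(A \right)} = 4$ ($Y{\left(A \right)} = 3 + 1 = 4$)
$Y{\left(12 \right)} + \left(-5 + 4\right) 4 \left(S - -48\right) = 4 + \left(-5 + 4\right) 4 \left(2 - -48\right) = 4 + \left(-1\right) 4 \left(2 + 48\right) = 4 - 200 = -196$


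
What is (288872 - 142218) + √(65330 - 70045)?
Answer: 146654 + I*√4715 ≈ 1.4665e+5 + 68.666*I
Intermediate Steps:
(288872 - 142218) + √(65330 - 70045) = 146654 + √(-4715) = 146654 + I*√4715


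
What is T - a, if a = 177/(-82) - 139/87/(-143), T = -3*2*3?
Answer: -16172257/1020162 ≈ -15.853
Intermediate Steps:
T = -18 (T = -6*3 = -18)
a = -2190659/1020162 (a = 177*(-1/82) - 139*1/87*(-1/143) = -177/82 - 139/87*(-1/143) = -177/82 + 139/12441 = -2190659/1020162 ≈ -2.1474)
T - a = -18 - 1*(-2190659/1020162) = -18 + 2190659/1020162 = -16172257/1020162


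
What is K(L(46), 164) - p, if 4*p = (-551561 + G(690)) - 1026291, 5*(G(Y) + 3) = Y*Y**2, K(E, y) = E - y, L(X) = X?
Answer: -64124417/4 ≈ -1.6031e+7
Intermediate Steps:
G(Y) = -3 + Y**3/5 (G(Y) = -3 + (Y*Y**2)/5 = -3 + Y**3/5)
p = 64123945/4 (p = ((-551561 + (-3 + (1/5)*690**3)) - 1026291)/4 = ((-551561 + (-3 + (1/5)*328509000)) - 1026291)/4 = ((-551561 + (-3 + 65701800)) - 1026291)/4 = ((-551561 + 65701797) - 1026291)/4 = (65150236 - 1026291)/4 = (1/4)*64123945 = 64123945/4 ≈ 1.6031e+7)
K(L(46), 164) - p = (46 - 1*164) - 1*64123945/4 = (46 - 164) - 64123945/4 = -118 - 64123945/4 = -64124417/4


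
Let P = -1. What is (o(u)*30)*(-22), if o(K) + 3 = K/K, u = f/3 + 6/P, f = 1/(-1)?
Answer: 1320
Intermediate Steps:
f = -1
u = -19/3 (u = -1/3 + 6/(-1) = -1*⅓ + 6*(-1) = -⅓ - 6 = -19/3 ≈ -6.3333)
o(K) = -2 (o(K) = -3 + K/K = -3 + 1 = -2)
(o(u)*30)*(-22) = -2*30*(-22) = -60*(-22) = 1320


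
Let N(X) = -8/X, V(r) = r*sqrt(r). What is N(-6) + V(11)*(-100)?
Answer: 4/3 - 1100*sqrt(11) ≈ -3647.0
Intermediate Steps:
V(r) = r**(3/2)
N(-6) + V(11)*(-100) = -8/(-6) + 11**(3/2)*(-100) = -8*(-1/6) + (11*sqrt(11))*(-100) = 4/3 - 1100*sqrt(11)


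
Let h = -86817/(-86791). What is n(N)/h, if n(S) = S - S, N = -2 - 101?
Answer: 0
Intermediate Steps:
h = 86817/86791 (h = -86817*(-1/86791) = 86817/86791 ≈ 1.0003)
N = -103
n(S) = 0
n(N)/h = 0/(86817/86791) = 0*(86791/86817) = 0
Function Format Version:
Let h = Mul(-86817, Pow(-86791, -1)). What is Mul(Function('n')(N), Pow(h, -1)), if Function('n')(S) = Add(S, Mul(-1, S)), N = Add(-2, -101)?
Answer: 0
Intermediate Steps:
h = Rational(86817, 86791) (h = Mul(-86817, Rational(-1, 86791)) = Rational(86817, 86791) ≈ 1.0003)
N = -103
Function('n')(S) = 0
Mul(Function('n')(N), Pow(h, -1)) = Mul(0, Pow(Rational(86817, 86791), -1)) = Mul(0, Rational(86791, 86817)) = 0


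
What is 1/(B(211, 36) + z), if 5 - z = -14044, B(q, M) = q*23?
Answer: 1/18902 ≈ 5.2904e-5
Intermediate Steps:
B(q, M) = 23*q
z = 14049 (z = 5 - 1*(-14044) = 5 + 14044 = 14049)
1/(B(211, 36) + z) = 1/(23*211 + 14049) = 1/(4853 + 14049) = 1/18902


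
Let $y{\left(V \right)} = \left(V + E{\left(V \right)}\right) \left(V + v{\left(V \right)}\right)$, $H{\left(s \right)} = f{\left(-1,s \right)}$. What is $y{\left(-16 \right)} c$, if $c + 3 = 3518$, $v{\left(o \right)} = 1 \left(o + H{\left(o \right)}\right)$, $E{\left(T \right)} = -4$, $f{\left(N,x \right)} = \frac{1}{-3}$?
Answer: $\frac{6819100}{3} \approx 2.273 \cdot 10^{6}$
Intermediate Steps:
$f{\left(N,x \right)} = - \frac{1}{3}$
$H{\left(s \right)} = - \frac{1}{3}$
$v{\left(o \right)} = - \frac{1}{3} + o$ ($v{\left(o \right)} = 1 \left(o - \frac{1}{3}\right) = 1 \left(- \frac{1}{3} + o\right) = - \frac{1}{3} + o$)
$y{\left(V \right)} = \left(-4 + V\right) \left(- \frac{1}{3} + 2 V\right)$ ($y{\left(V \right)} = \left(V - 4\right) \left(V + \left(- \frac{1}{3} + V\right)\right) = \left(-4 + V\right) \left(- \frac{1}{3} + 2 V\right)$)
$c = 3515$ ($c = -3 + 3518 = 3515$)
$y{\left(-16 \right)} c = \left(\frac{4}{3} + 2 \left(-16\right)^{2} - - \frac{400}{3}\right) 3515 = \left(\frac{4}{3} + 2 \cdot 256 + \frac{400}{3}\right) 3515 = \left(\frac{4}{3} + 512 + \frac{400}{3}\right) 3515 = \frac{1940}{3} \cdot 3515 = \frac{6819100}{3}$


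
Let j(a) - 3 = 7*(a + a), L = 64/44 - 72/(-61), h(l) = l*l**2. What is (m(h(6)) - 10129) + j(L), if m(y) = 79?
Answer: -6716785/671 ≈ -10010.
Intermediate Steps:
h(l) = l**3
L = 1768/671 (L = 64*(1/44) - 72*(-1/61) = 16/11 + 72/61 = 1768/671 ≈ 2.6349)
j(a) = 3 + 14*a (j(a) = 3 + 7*(a + a) = 3 + 7*(2*a) = 3 + 14*a)
(m(h(6)) - 10129) + j(L) = (79 - 10129) + (3 + 14*(1768/671)) = -10050 + (3 + 24752/671) = -10050 + 26765/671 = -6716785/671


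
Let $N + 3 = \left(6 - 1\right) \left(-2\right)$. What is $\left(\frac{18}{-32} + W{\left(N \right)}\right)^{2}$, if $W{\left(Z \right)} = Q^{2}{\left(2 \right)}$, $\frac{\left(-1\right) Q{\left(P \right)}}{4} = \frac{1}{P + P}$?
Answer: $\frac{49}{256} \approx 0.19141$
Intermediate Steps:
$N = -13$ ($N = -3 + \left(6 - 1\right) \left(-2\right) = -3 + 5 \left(-2\right) = -3 - 10 = -13$)
$Q{\left(P \right)} = - \frac{2}{P}$ ($Q{\left(P \right)} = - \frac{4}{P + P} = - \frac{4}{2 P} = - 4 \frac{1}{2 P} = - \frac{2}{P}$)
$W{\left(Z \right)} = 1$ ($W{\left(Z \right)} = \left(- \frac{2}{2}\right)^{2} = \left(\left(-2\right) \frac{1}{2}\right)^{2} = \left(-1\right)^{2} = 1$)
$\left(\frac{18}{-32} + W{\left(N \right)}\right)^{2} = \left(\frac{18}{-32} + 1\right)^{2} = \left(18 \left(- \frac{1}{32}\right) + 1\right)^{2} = \left(- \frac{9}{16} + 1\right)^{2} = \left(\frac{7}{16}\right)^{2} = \frac{49}{256}$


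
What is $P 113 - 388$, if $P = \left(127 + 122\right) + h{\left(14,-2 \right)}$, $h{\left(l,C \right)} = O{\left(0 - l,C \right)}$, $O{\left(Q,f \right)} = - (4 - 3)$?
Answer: $27636$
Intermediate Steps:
$O{\left(Q,f \right)} = -1$ ($O{\left(Q,f \right)} = - (4 - 3) = \left(-1\right) 1 = -1$)
$h{\left(l,C \right)} = -1$
$P = 248$ ($P = \left(127 + 122\right) - 1 = 249 - 1 = 248$)
$P 113 - 388 = 248 \cdot 113 - 388 = 28024 - 388 = 27636$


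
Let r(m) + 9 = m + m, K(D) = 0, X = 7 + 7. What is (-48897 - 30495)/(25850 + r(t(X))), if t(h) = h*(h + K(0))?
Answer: -79392/26233 ≈ -3.0264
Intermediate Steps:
X = 14
t(h) = h**2 (t(h) = h*(h + 0) = h*h = h**2)
r(m) = -9 + 2*m (r(m) = -9 + (m + m) = -9 + 2*m)
(-48897 - 30495)/(25850 + r(t(X))) = (-48897 - 30495)/(25850 + (-9 + 2*14**2)) = -79392/(25850 + (-9 + 2*196)) = -79392/(25850 + (-9 + 392)) = -79392/(25850 + 383) = -79392/26233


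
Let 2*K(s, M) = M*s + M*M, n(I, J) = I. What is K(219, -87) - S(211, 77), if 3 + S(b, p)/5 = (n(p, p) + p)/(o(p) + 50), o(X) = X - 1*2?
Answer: -143329/25 ≈ -5733.2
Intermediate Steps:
o(X) = -2 + X (o(X) = X - 2 = -2 + X)
S(b, p) = -15 + 10*p/(48 + p) (S(b, p) = -15 + 5*((p + p)/((-2 + p) + 50)) = -15 + 5*((2*p)/(48 + p)) = -15 + 5*(2*p/(48 + p)) = -15 + 10*p/(48 + p))
K(s, M) = M**2/2 + M*s/2 (K(s, M) = (M*s + M*M)/2 = (M*s + M**2)/2 = (M**2 + M*s)/2 = M**2/2 + M*s/2)
K(219, -87) - S(211, 77) = (1/2)*(-87)*(-87 + 219) - 5*(-144 - 1*77)/(48 + 77) = (1/2)*(-87)*132 - 5*(-144 - 77)/125 = -5742 - 5*(-221)/125 = -5742 - 1*(-221/25) = -5742 + 221/25 = -143329/25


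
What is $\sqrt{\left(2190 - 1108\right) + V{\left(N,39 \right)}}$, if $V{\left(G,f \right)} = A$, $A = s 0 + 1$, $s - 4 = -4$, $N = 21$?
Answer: $19 \sqrt{3} \approx 32.909$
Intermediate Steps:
$s = 0$ ($s = 4 - 4 = 0$)
$A = 1$ ($A = 0 \cdot 0 + 1 = 0 + 1 = 1$)
$V{\left(G,f \right)} = 1$
$\sqrt{\left(2190 - 1108\right) + V{\left(N,39 \right)}} = \sqrt{\left(2190 - 1108\right) + 1} = \sqrt{1082 + 1} = \sqrt{1083} = 19 \sqrt{3}$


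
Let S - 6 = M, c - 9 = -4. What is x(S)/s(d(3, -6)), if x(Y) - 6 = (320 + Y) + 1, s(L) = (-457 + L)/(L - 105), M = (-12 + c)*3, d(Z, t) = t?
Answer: 34632/463 ≈ 74.799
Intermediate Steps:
c = 5 (c = 9 - 4 = 5)
M = -21 (M = (-12 + 5)*3 = -7*3 = -21)
s(L) = (-457 + L)/(-105 + L)
S = -15 (S = 6 - 21 = -15)
x(Y) = 327 + Y (x(Y) = 6 + ((320 + Y) + 1) = 6 + (321 + Y) = 327 + Y)
x(S)/s(d(3, -6)) = (327 - 15)/(((-457 - 6)/(-105 - 6))) = 312/((-463/(-111))) = 312/((-1/111*(-463))) = 312/(463/111) = 312*(111/463) = 34632/463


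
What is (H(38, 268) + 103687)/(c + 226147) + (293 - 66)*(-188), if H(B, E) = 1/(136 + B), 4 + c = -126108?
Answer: -742804255301/17406090 ≈ -42675.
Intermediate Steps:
c = -126112 (c = -4 - 126108 = -126112)
(H(38, 268) + 103687)/(c + 226147) + (293 - 66)*(-188) = (1/(136 + 38) + 103687)/(-126112 + 226147) + (293 - 66)*(-188) = (1/174 + 103687)/100035 + 227*(-188) = (1/174 + 103687)*(1/100035) - 42676 = (18041539/174)*(1/100035) - 42676 = 18041539/17406090 - 42676 = -742804255301/17406090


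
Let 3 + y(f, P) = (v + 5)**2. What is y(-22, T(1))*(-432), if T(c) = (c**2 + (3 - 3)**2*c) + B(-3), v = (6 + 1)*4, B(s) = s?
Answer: -469152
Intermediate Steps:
v = 28 (v = 7*4 = 28)
T(c) = -3 + c**2 (T(c) = (c**2 + (3 - 3)**2*c) - 3 = (c**2 + 0**2*c) - 3 = (c**2 + 0*c) - 3 = (c**2 + 0) - 3 = c**2 - 3 = -3 + c**2)
y(f, P) = 1086 (y(f, P) = -3 + (28 + 5)**2 = -3 + 33**2 = -3 + 1089 = 1086)
y(-22, T(1))*(-432) = 1086*(-432) = -469152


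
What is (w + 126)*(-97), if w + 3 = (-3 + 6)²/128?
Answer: -1528041/128 ≈ -11938.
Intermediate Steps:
w = -375/128 (w = -3 + (-3 + 6)²/128 = -3 + 3²*(1/128) = -3 + 9*(1/128) = -3 + 9/128 = -375/128 ≈ -2.9297)
(w + 126)*(-97) = (-375/128 + 126)*(-97) = (15753/128)*(-97) = -1528041/128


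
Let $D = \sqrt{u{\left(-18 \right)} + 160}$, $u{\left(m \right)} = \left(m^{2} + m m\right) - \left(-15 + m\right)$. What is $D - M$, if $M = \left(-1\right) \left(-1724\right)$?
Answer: $-1695$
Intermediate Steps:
$u{\left(m \right)} = 15 - m + 2 m^{2}$ ($u{\left(m \right)} = \left(m^{2} + m^{2}\right) - \left(-15 + m\right) = 2 m^{2} - \left(-15 + m\right) = 15 - m + 2 m^{2}$)
$M = 1724$
$D = 29$ ($D = \sqrt{\left(15 - -18 + 2 \left(-18\right)^{2}\right) + 160} = \sqrt{\left(15 + 18 + 2 \cdot 324\right) + 160} = \sqrt{\left(15 + 18 + 648\right) + 160} = \sqrt{681 + 160} = \sqrt{841} = 29$)
$D - M = 29 - 1724 = -1695$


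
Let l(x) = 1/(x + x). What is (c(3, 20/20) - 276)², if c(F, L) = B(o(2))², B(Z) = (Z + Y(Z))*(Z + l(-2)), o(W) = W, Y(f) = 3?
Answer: 10182481/256 ≈ 39775.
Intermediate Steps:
l(x) = 1/(2*x)
B(Z) = (3 + Z)*(-¼ + Z) (B(Z) = (Z + 3)*(Z + (½)/(-2)) = (3 + Z)*(Z + (½)*(-½)) = (3 + Z)*(Z - ¼) = (3 + Z)*(-¼ + Z))
c(F, L) = 1225/16 (c(F, L) = (-¾ + 2² + (11/4)*2)² = (-¾ + 4 + 11/2)² = (35/4)² = 1225/16)
(c(3, 20/20) - 276)² = (1225/16 - 276)² = (-3191/16)² = 10182481/256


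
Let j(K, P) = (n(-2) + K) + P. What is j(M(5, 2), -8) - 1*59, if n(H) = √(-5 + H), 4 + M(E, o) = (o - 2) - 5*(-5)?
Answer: -46 + I*√7 ≈ -46.0 + 2.6458*I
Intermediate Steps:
M(E, o) = 19 + o (M(E, o) = -4 + ((o - 2) - 5*(-5)) = -4 + ((-2 + o) + 25) = -4 + (23 + o) = 19 + o)
j(K, P) = K + P + I*√7 (j(K, P) = (√(-5 - 2) + K) + P = (√(-7) + K) + P = (I*√7 + K) + P = (K + I*√7) + P = K + P + I*√7)
j(M(5, 2), -8) - 1*59 = ((19 + 2) - 8 + I*√7) - 1*59 = (21 - 8 + I*√7) - 59 = (13 + I*√7) - 59 = -46 + I*√7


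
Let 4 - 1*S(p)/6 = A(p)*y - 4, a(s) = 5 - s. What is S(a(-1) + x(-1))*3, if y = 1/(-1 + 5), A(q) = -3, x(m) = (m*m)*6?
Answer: 315/2 ≈ 157.50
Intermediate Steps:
x(m) = 6*m² (x(m) = m²*6 = 6*m²)
y = ¼ (y = 1/4 = ¼ ≈ 0.25000)
S(p) = 105/2 (S(p) = 24 - 6*(-3*¼ - 4) = 24 - 6*(-¾ - 4) = 24 - 6*(-19/4) = 24 + 57/2 = 105/2)
S(a(-1) + x(-1))*3 = (105/2)*3 = 315/2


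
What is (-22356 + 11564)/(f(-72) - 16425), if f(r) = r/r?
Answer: 1349/2053 ≈ 0.65709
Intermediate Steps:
f(r) = 1
(-22356 + 11564)/(f(-72) - 16425) = (-22356 + 11564)/(1 - 16425) = -10792/(-16424) = -10792*(-1/16424) = 1349/2053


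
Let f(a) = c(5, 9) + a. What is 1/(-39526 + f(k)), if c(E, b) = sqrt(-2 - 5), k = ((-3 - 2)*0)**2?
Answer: -39526/1562304683 - I*sqrt(7)/1562304683 ≈ -2.53e-5 - 1.6935e-9*I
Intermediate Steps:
k = 0 (k = (-5*0)**2 = 0**2 = 0)
c(E, b) = I*sqrt(7) (c(E, b) = sqrt(-7) = I*sqrt(7))
f(a) = a + I*sqrt(7) (f(a) = I*sqrt(7) + a = a + I*sqrt(7))
1/(-39526 + f(k)) = 1/(-39526 + (0 + I*sqrt(7))) = 1/(-39526 + I*sqrt(7))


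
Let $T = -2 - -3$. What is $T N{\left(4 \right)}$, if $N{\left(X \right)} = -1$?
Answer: $-1$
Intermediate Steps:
$T = 1$ ($T = -2 + 3 = 1$)
$T N{\left(4 \right)} = 1 \left(-1\right) = -1$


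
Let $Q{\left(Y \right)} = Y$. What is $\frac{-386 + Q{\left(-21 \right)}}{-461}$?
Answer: $\frac{407}{461} \approx 0.88286$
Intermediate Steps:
$\frac{-386 + Q{\left(-21 \right)}}{-461} = \frac{-386 - 21}{-461} = \left(- \frac{1}{461}\right) \left(-407\right) = \frac{407}{461}$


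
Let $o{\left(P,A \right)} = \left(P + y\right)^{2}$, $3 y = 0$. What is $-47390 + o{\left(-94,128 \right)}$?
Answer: $-38554$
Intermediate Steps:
$y = 0$ ($y = \frac{1}{3} \cdot 0 = 0$)
$o{\left(P,A \right)} = P^{2}$ ($o{\left(P,A \right)} = \left(P + 0\right)^{2} = P^{2}$)
$-47390 + o{\left(-94,128 \right)} = -47390 + \left(-94\right)^{2} = -47390 + 8836 = -38554$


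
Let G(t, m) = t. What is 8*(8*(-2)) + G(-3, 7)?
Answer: -131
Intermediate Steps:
8*(8*(-2)) + G(-3, 7) = 8*(8*(-2)) - 3 = 8*(-16) - 3 = -128 - 3 = -131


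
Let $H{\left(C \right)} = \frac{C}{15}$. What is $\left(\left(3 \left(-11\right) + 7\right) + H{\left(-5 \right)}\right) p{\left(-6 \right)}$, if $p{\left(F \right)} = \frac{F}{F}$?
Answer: $- \frac{79}{3} \approx -26.333$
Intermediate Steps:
$H{\left(C \right)} = \frac{C}{15}$ ($H{\left(C \right)} = C \frac{1}{15} = \frac{C}{15}$)
$p{\left(F \right)} = 1$
$\left(\left(3 \left(-11\right) + 7\right) + H{\left(-5 \right)}\right) p{\left(-6 \right)} = \left(\left(3 \left(-11\right) + 7\right) + \frac{1}{15} \left(-5\right)\right) 1 = \left(\left(-33 + 7\right) - \frac{1}{3}\right) 1 = \left(-26 - \frac{1}{3}\right) 1 = \left(- \frac{79}{3}\right) 1 = - \frac{79}{3}$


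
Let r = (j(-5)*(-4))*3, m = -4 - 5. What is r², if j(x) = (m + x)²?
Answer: 5531904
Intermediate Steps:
m = -9
j(x) = (-9 + x)²
r = -2352 (r = ((-9 - 5)²*(-4))*3 = ((-14)²*(-4))*3 = (196*(-4))*3 = -784*3 = -2352)
r² = (-2352)² = 5531904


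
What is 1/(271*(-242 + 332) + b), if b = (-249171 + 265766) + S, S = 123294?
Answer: 1/164279 ≈ 6.0872e-6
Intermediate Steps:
b = 139889 (b = (-249171 + 265766) + 123294 = 16595 + 123294 = 139889)
1/(271*(-242 + 332) + b) = 1/(271*(-242 + 332) + 139889) = 1/(271*90 + 139889) = 1/(24390 + 139889) = 1/164279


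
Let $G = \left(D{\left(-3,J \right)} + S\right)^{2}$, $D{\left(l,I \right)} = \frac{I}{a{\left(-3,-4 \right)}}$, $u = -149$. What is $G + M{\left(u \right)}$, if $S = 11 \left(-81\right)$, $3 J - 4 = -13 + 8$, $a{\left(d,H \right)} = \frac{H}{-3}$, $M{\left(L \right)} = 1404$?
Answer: $\frac{12731689}{16} \approx 7.9573 \cdot 10^{5}$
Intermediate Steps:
$a{\left(d,H \right)} = - \frac{H}{3}$ ($a{\left(d,H \right)} = H \left(- \frac{1}{3}\right) = - \frac{H}{3}$)
$J = - \frac{1}{3}$ ($J = \frac{4}{3} + \frac{-13 + 8}{3} = \frac{4}{3} + \frac{1}{3} \left(-5\right) = \frac{4}{3} - \frac{5}{3} = - \frac{1}{3} \approx -0.33333$)
$S = -891$
$D{\left(l,I \right)} = \frac{3 I}{4}$ ($D{\left(l,I \right)} = \frac{I}{\left(- \frac{1}{3}\right) \left(-4\right)} = \frac{I}{\frac{4}{3}} = I \frac{3}{4} = \frac{3 I}{4}$)
$G = \frac{12709225}{16}$ ($G = \left(\frac{3}{4} \left(- \frac{1}{3}\right) - 891\right)^{2} = \left(- \frac{1}{4} - 891\right)^{2} = \left(- \frac{3565}{4}\right)^{2} = \frac{12709225}{16} \approx 7.9433 \cdot 10^{5}$)
$G + M{\left(u \right)} = \frac{12709225}{16} + 1404 = \frac{12731689}{16}$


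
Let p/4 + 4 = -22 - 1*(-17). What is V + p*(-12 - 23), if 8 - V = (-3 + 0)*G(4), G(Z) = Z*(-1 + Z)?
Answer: 1304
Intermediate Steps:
V = 44 (V = 8 - (-3 + 0)*4*(-1 + 4) = 8 - (-3)*4*3 = 8 - (-3)*12 = 8 - 1*(-36) = 8 + 36 = 44)
p = -36 (p = -16 + 4*(-22 - 1*(-17)) = -16 + 4*(-22 + 17) = -16 + 4*(-5) = -16 - 20 = -36)
V + p*(-12 - 23) = 44 - 36*(-12 - 23) = 44 - 36*(-35) = 44 + 1260 = 1304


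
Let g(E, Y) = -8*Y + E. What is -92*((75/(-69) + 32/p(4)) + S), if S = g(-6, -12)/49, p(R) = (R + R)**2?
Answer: -5634/49 ≈ -114.98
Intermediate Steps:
p(R) = 4*R**2 (p(R) = (2*R)**2 = 4*R**2)
g(E, Y) = E - 8*Y
S = 90/49 (S = (-6 - 8*(-12))/49 = (-6 + 96)*(1/49) = 90*(1/49) = 90/49 ≈ 1.8367)
-92*((75/(-69) + 32/p(4)) + S) = -92*((75/(-69) + 32/((4*4**2))) + 90/49) = -92*((75*(-1/69) + 32/((4*16))) + 90/49) = -92*((-25/23 + 32/64) + 90/49) = -92*((-25/23 + 32*(1/64)) + 90/49) = -92*((-25/23 + 1/2) + 90/49) = -92*(-27/46 + 90/49) = -92*2817/2254 = -5634/49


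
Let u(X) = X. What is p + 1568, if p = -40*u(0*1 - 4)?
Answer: 1728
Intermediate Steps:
p = 160 (p = -40*(0*1 - 4) = -40*(0 - 4) = -40*(-4) = 160)
p + 1568 = 160 + 1568 = 1728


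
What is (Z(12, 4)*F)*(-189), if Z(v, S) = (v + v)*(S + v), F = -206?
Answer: 14950656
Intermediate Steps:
Z(v, S) = 2*v*(S + v) (Z(v, S) = (2*v)*(S + v) = 2*v*(S + v))
(Z(12, 4)*F)*(-189) = ((2*12*(4 + 12))*(-206))*(-189) = ((2*12*16)*(-206))*(-189) = (384*(-206))*(-189) = -79104*(-189) = 14950656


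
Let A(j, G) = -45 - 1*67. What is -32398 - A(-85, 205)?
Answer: -32286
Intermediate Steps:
A(j, G) = -112 (A(j, G) = -45 - 67 = -112)
-32398 - A(-85, 205) = -32398 - 1*(-112) = -32398 + 112 = -32286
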